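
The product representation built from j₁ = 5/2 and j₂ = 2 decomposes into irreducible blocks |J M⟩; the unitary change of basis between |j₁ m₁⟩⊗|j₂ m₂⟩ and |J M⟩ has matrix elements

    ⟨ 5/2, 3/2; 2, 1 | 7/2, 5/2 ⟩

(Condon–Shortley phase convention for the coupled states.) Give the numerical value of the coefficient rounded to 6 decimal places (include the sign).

triangle: 1!*4!*3!/9! = 144/362880
(j±m)!: 4!*1!*3!*1!*6!*1! = 103680
prefactor² = (2J+1)*Δ*N² = 2304/7
  k=0: +1/(0!*1!*1!*3!*3!*0!) = 1/36
  k=1: −1/(1!*0!*0!*2!*4!*1!) = -1/48
Σ = 1/144  ⇒  CG² = 2304/7*(1/144)² = 1/63
CG = +√(1/63) = +0.125988

+0.125988  (= +√(1/63))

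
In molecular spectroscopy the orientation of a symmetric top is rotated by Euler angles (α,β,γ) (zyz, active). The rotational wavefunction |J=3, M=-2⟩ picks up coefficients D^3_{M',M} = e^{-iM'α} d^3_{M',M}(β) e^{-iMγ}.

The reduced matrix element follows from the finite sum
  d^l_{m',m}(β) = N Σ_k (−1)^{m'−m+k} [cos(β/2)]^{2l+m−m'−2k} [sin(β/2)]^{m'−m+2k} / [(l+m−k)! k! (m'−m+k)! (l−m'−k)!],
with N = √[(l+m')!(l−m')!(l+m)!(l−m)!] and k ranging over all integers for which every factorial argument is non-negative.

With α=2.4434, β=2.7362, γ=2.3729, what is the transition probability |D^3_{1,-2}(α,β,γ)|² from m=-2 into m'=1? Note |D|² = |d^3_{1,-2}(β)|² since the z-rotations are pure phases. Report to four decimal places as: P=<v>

P=0.2762

First d^3_{1,-2}(β=2.7362), then the phase factors e^{-i(1)α} and e^{-i(-2)γ}:
With c≡cos(β/2)=0.201311 and s≡sin(β/2)=0.979527, N=[24·2·1·120]^{1/2}=75.894664
k∈{0,1} keeps every argument non-negative
  k=0: (−1)^3·75.8947/(12)·0.2013^3·0.9795^3 = -0.048493
  k=1: (−1)^4·75.8947/(24)·0.2013^1·0.9795^5 = +0.574051
d^3_{1,-2}(2.7362) = -0.048493 +0.574051 = +0.525558
|D^3_{1,-2}|² = |d^3_{1,-2}(β)|² = (+0.525558)² = 0.276211 (the z-rotation phases have unit modulus)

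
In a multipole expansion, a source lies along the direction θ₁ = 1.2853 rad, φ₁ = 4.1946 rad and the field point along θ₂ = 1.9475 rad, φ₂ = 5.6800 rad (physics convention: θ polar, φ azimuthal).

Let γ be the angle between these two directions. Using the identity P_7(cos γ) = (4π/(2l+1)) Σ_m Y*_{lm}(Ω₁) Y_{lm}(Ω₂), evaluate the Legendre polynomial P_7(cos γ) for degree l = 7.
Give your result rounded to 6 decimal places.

Term-by-term m-sum for l=7 (normalisation 4π/15 = 0.837758):
  term(m=-7) = (-0.063350, 0.093042)   from Y*(Ω₁)=(-0.173884, -0.331623), Y(Ω₂)=(-0.141498, -0.265223)
  term(m=-6) = (0.159480, 0.089705)   from Y*(Ω₁)=(0.410978, 0.014332), Y(Ω₂)=(0.395181, 0.204491)
  term(m=-5) = (0.000745, -0.001638)   from Y*(Ω₁)=(-0.004877, 0.007907), Y(Ω₂)=(-0.192136, 0.024273)
  term(m=-4) = (-0.081398, -0.028939)   from Y*(Ω₁)=(0.165478, 0.302647), Y(Ω₂)=(-0.186822, 0.166804)
  term(m=-3) = (-0.009745, 0.037201)   from Y*(Ω₁)=(-0.130486, -0.002275), Y(Ω₂)=(0.069688, -0.286308)
  term(m=-2) = (0.039019, 0.006730)   from Y*(Ω₁)=(-0.148455, 0.250367), Y(Ω₂)=(-0.048484, -0.127099)
  term(m=-1) = (0.004592, -0.053638)   from Y*(Ω₁)=(-0.085175, -0.149526), Y(Ω₂)=(0.257631, 0.177462)
  term(m=+0) = (-0.027370, -0.000000)   from Y*(Ω₁)=(-0.272328, -0.000000), Y(Ω₂)=(0.100506, 0.000000)
  term(m=+1) = (0.004592, 0.053638)   from Y*(Ω₁)=(0.085175, -0.149526), Y(Ω₂)=(-0.257631, 0.177462)
  term(m=+2) = (0.039019, -0.006730)   from Y*(Ω₁)=(-0.148455, -0.250367), Y(Ω₂)=(-0.048484, 0.127099)
  term(m=+3) = (-0.009745, -0.037201)   from Y*(Ω₁)=(0.130486, -0.002275), Y(Ω₂)=(-0.069688, -0.286308)
  term(m=+4) = (-0.081398, 0.028939)   from Y*(Ω₁)=(0.165478, -0.302647), Y(Ω₂)=(-0.186822, -0.166804)
  term(m=+5) = (0.000745, 0.001638)   from Y*(Ω₁)=(0.004877, 0.007907), Y(Ω₂)=(0.192136, 0.024273)
  term(m=+6) = (0.159480, -0.089705)   from Y*(Ω₁)=(0.410978, -0.014332), Y(Ω₂)=(0.395181, -0.204491)
  term(m=+7) = (-0.063350, -0.093042)   from Y*(Ω₁)=(0.173884, -0.331623), Y(Ω₂)=(0.141498, -0.265223)
Total Σ_m = (0.071317, -0.000000). Multiply by 0.837758: (0.059746, -0.000000). P_7(cos γ) = 0.059746

0.059746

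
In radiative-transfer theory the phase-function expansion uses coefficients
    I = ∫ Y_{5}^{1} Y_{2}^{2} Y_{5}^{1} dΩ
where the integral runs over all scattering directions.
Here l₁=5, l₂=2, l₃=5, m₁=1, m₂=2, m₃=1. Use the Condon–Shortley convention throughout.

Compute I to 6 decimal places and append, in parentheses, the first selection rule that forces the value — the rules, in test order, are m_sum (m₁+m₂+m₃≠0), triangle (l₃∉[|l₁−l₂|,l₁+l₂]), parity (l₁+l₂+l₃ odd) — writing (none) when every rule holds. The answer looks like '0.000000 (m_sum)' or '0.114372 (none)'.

m-sum = 1 + 2 + 1 = 4 ≠ 0 ⇒ I = 0

0.000000 (m_sum)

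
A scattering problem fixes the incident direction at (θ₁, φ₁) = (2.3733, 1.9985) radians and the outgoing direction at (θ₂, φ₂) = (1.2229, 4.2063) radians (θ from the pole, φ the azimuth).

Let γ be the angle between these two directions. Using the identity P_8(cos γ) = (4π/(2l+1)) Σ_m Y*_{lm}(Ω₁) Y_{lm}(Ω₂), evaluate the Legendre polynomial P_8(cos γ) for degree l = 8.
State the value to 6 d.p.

0.281480

Expand P_8 via completeness: Σ_{m} conj(Y_{8,m}) at Ω₁ times Y_{8,m} at Ω₂ —
  m=-8: (-0.02694 - 0.00775j) × (-0.19370 - 0.24769j) = 0.00330 + 0.00817j  (running Σ = 0.00330 + 0.00817j)
  m=-7: (-0.01707 - 0.11475j) × (-0.17805 + 0.41993j) = 0.05123 + 0.01326j  (running Σ = 0.05453 + 0.02144j)
  m=-6: (0.24028 - 0.15584j) × (0.19209 - 0.02026j) = 0.04300 - 0.03480j  (running Σ = 0.09752 - 0.01337j)
  m=-5: (0.38000 + 0.24235j) × (0.14677 + 0.20948j) = 0.00500 + 0.11517j  (running Σ = 0.10253 + 0.10181j)
  m=-4: (-0.05434 + 0.38557j) × (0.13243 - 0.27167j) = 0.09755 + 0.06582j  (running Σ = 0.20008 + 0.16763j)
  m=-3: (0.00329 - 0.00097j) × (0.12475 - 0.00656j) = 0.00040 - 0.00014j  (running Σ = 0.20049 + 0.16749j)
  m=-2: (0.24523 + 0.28222j) × (-0.17047 - 0.27273j) = 0.03517 - 0.11499j  (running Σ = 0.23565 + 0.05250j)
  m=-1: (-0.07534 + 0.16528j) × (0.03177 - 0.05732j) = 0.00708 + 0.00957j  (running Σ = 0.24273 + 0.06207j)
  m=0: (0.32435 + 0.00000j) × (-0.32273 + 0.00000j) = -0.10468 + 0.00000j  (running Σ = 0.13806 + 0.06207j)
  m=1: (0.07534 + 0.16528j) × (-0.03177 - 0.05732j) = 0.00708 - 0.00957j  (running Σ = 0.14514 + 0.05250j)
  m=2: (0.24523 - 0.28222j) × (-0.17047 + 0.27273j) = 0.03517 + 0.11499j  (running Σ = 0.18031 + 0.16749j)
  m=3: (-0.00329 - 0.00097j) × (-0.12475 - 0.00656j) = 0.00040 + 0.00014j  (running Σ = 0.18071 + 0.16763j)
  m=4: (-0.05434 - 0.38557j) × (0.13243 + 0.27167j) = 0.09755 - 0.06582j  (running Σ = 0.27826 + 0.10181j)
  m=5: (-0.38000 + 0.24235j) × (-0.14677 + 0.20948j) = 0.00500 - 0.11517j  (running Σ = 0.28327 - 0.01337j)
  m=6: (0.24028 + 0.15584j) × (0.19209 + 0.02026j) = 0.04300 + 0.03480j  (running Σ = 0.32627 + 0.02144j)
  m=7: (0.01707 - 0.11475j) × (0.17805 + 0.41993j) = 0.05123 - 0.01326j  (running Σ = 0.37749 + 0.00817j)
  m=8: (-0.02694 + 0.00775j) × (-0.19370 + 0.24769j) = 0.00330 - 0.00817j  (running Σ = 0.38079 + 0.00000j)
Σ over m = 0.38079 + 0.00000j; ×(4π/17) → 0.28148 + 0.00000j. Real part: 0.281480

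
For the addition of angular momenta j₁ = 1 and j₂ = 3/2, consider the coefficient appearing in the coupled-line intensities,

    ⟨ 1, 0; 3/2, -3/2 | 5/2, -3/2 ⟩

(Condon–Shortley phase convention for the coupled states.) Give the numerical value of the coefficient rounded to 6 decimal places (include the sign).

j₁+j₂−J=0  J+j₁−j₂=2  J−j₁+j₂=3  j₁+j₂+J+1=6
(j₁±m₁, j₂±m₂, J±M) = (1,1,0,3,1,4)
P² = 72/5
sum k=0..0:
  [0] +1/6 = 1/6
S = 1/6
C² = P²·S² = 2/5 ; C = +0.632456

+0.632456  (= +√(2/5))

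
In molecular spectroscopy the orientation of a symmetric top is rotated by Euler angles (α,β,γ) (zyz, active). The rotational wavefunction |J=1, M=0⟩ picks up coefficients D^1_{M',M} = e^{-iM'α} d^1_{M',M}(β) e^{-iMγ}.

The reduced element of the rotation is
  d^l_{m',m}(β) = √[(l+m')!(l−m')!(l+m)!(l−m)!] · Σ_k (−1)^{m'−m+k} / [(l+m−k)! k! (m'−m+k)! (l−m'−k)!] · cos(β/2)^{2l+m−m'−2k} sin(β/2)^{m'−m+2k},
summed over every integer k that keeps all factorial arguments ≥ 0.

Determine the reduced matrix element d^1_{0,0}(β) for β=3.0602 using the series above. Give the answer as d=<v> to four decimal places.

d=-0.9967

d^1_{0,0}(β=3.0602) via the finite sum:
With c≡cos(β/2)=0.040685 and s≡sin(β/2)=0.999172, N=[1·1·1·1]^{1/2}=1.000000
The bounds max(0,m−m')=0 and min(l+m,l−m')=1 give 2 terms
  k=0: (−1)^0·1.0000/(1)·0.0407^2·0.9992^0 = +0.001655
  k=1: (−1)^1·1.0000/(1)·0.0407^0·0.9992^2 = -0.998345
d^1_{0,0}(3.0602) = +0.001655 -0.998345 = -0.996689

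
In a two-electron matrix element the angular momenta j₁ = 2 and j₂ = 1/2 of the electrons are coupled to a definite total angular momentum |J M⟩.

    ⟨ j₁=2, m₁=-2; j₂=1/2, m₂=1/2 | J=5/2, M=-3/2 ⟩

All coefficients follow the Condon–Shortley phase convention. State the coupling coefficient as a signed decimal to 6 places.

j₁+j₂−J=0  J+j₁−j₂=4  J−j₁+j₂=1  j₁+j₂+J+1=6
(j₁±m₁, j₂±m₂, J±M) = (0,4,1,0,1,4)
P² = 576/5
sum k=0..0:
  [0] +1/24 = 1/24
S = 1/24
C² = P²·S² = 1/5 ; C = +0.447214

+√(1/5) ≈ +0.447214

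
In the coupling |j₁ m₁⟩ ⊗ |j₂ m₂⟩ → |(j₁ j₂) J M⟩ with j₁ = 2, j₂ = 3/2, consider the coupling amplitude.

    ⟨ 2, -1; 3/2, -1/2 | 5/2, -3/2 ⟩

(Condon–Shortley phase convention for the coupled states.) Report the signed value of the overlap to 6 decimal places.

−√(1/35) ≈ -0.169031

j₁+j₂−J=1  J+j₁−j₂=3  J−j₁+j₂=2  j₁+j₂+J+1=7
(j₁±m₁, j₂±m₂, J±M) = (1,3,1,2,1,4)
P² = 144/35
sum k=0..1:
  [0] +1/6 = 1/6
  [1] −1/4 = -1/4
S = -1/12
C² = P²·S² = 1/35 ; C = -0.169031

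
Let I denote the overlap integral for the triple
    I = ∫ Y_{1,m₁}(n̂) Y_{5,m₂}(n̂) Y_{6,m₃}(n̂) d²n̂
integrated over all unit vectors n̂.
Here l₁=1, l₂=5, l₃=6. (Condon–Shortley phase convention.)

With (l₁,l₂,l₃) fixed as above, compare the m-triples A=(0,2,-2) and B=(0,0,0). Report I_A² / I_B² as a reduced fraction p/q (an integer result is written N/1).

l's match ⇒ only the (l;m) 3-j factors differ between A and B.
A: triangle coeff Δ(1,5,6) = 1/858; Σ_t [0,0]: t=0:+1/30240 = 1/30240; (3j)²=16/429 [(1 5 6; 0 2 -2)], sign=+1
B: triangle coeff Δ(1,5,6) = 1/858; Σ_t [0,0]: t=0:+1/14400 = 1/14400; (3j)²=6/143 [(1 5 6; 0 0 0)], sign=+1
I_A²/I_B² = (16/429)/(6/143) = 8/9

8/9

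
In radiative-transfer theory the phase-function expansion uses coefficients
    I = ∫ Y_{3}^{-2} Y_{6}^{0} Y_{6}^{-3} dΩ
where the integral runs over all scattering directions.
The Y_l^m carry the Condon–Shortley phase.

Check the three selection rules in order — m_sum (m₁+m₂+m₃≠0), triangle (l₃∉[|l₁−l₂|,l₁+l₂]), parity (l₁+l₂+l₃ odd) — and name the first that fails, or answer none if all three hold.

m_sum

m₁+m₂+m₃ = -2 + 0 − 3 = -5  ✗
triangle: |3−6|=3 ≤ l₃=6 ≤ 3+6=9
parity: l₁+l₂+l₃ = 15 is odd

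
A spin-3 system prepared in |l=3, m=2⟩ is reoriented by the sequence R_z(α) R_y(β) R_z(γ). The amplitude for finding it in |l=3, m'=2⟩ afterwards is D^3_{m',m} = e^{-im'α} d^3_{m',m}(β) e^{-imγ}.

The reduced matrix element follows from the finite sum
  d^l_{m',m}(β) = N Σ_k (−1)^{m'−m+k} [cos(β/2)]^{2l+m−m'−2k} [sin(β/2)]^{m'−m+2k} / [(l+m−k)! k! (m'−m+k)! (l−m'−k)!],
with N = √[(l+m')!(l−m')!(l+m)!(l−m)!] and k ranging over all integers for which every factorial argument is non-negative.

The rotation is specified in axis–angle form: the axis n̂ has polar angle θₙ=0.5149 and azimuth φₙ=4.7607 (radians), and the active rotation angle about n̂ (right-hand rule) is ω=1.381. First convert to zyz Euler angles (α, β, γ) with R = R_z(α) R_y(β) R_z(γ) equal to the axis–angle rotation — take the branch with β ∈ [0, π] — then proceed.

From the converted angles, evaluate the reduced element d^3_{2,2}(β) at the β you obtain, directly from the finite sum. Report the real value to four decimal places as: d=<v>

d=0.3331

Axis–angle → zyz. n̂ = (sinθₙcosφₙ, sinθₙsinφₙ, cosθₙ) = (+0.023781, -0.491873, +0.870342), ω = 1.3810.
R = I cosω + sinω [n̂]ₓ + (1−cosω) n̂n̂ᵀ gives
  R = [+0.189118, -0.864204, -0.466247; +0.845222, +0.384954, -0.370688; +0.499834, -0.323979, +0.803246]
β = atan2(√(R₁₃²+R₂₃²), R₃₃) = 0.638072; α = atan2(R₂₃, R₁₃) mod 2π = 3.813305; γ = atan2(R₃₂, −R₃₁) mod 2π = 3.716683
d^3_{2,2}(β=0.6381) via the finite sum:
c=cos(0.638072/2)=0.949538, s=sin(0.638072/2)=0.313651; N=√[120·1·120·1]=120.000000
k: max(0,(2)−(2))=0 … min(3+(2),3−(2))=1
  k=0: (−1)^0·120.0000/(120)·0.9495^6·0.3137^0 = +0.732951
  k=1: (−1)^1·120.0000/(24)·0.9495^4·0.3137^2 = -0.399865
d^3_{2,2}(0.6381) = +0.732951 -0.399865 = +0.333085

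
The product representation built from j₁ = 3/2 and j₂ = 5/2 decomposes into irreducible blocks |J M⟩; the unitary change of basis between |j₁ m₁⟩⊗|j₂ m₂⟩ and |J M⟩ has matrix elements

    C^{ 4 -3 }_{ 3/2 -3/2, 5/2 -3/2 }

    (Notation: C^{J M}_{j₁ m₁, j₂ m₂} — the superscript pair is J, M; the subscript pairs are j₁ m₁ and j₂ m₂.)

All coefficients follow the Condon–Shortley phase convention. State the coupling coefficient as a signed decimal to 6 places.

+√(5/8) = +0.790569

triangle: 0!·3!·5!/9! = 720/362880
(j±m)!: 0!·3!·1!·4!·1!·7! = 725760
prefactor² = (2J+1)·Δ·N² = 12960
  k=0: +1/(0!·0!·3!·1!·0!·4!) = 1/144
Σ = 1/144  ⇒  CG² = 12960·(1/144)² = 5/8
CG = +√(5/8) = +0.790569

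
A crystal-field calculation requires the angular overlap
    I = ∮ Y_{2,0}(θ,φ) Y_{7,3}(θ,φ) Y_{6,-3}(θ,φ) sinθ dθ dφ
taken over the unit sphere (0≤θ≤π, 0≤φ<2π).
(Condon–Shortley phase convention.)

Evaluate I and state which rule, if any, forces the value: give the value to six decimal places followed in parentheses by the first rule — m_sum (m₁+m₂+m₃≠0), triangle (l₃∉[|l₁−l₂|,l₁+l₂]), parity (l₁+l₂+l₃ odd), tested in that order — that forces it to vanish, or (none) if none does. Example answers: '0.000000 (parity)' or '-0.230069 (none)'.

0.000000 (parity)

l₁+l₂+l₃=15 is odd: 3j(l;000)=0 ⇒ I=0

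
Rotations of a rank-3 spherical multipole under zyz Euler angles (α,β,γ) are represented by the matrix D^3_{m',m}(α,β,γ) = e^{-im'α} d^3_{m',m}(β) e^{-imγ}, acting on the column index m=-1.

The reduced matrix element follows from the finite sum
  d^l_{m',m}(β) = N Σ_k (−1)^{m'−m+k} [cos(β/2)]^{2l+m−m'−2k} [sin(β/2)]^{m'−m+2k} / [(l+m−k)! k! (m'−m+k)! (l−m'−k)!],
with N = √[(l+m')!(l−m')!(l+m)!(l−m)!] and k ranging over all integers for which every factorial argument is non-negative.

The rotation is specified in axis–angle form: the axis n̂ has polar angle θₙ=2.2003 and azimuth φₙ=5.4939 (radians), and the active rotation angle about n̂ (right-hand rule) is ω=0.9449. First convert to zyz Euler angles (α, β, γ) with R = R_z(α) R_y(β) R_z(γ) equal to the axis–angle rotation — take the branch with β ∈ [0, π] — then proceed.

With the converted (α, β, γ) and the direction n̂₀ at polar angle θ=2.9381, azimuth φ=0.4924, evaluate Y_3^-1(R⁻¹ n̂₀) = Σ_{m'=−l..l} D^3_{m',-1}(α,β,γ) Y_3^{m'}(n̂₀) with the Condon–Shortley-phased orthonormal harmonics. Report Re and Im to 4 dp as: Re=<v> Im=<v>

Axis–angle → zyz. n̂ = (sinθₙcosφₙ, sinθₙsinφₙ, cosθₙ) = (+0.569342, -0.573786, -0.588744), ω = 0.9449.
R = I cosω + sinω [n̂]ₓ + (1−cosω) n̂n̂ᵀ gives
  R = [+0.720079, +0.341837, -0.603849; -0.612444, +0.722183, -0.321503; +0.326188, +0.601331, +0.729385]
β = atan2(√(R₁₃²+R₂₃²), R₃₃) = 0.753373; α = atan2(R₂₃, R₁₃) mod 2π = 3.630841; γ = atan2(R₃₂, −R₃₁) mod 2π = 2.067819
Need the full column D^3_{m',-1} for m'=−3..3 at α=3.6308, β=0.7534, γ=2.0678.
cos(β/2)=0.929889, sin(β/2)=0.367842
d^3_{-3,-1}: single k=2 term ⇒ +0.391824;  D = +0.361807+0.150405i
d^3_{-2,-1}: k∈[1..2] ⇒ +0.808752 -0.253107 = +0.555644;  D = -0.553124+0.052860i
d^3_{-1,-1}: k∈[0..2] ⇒ +0.646525 -0.809347 +0.094985 = -0.067837;  D = -0.056575+0.037433i
d^3_{0,-1}: k∈[0..2] ⇒ -0.885943 +0.415898 -0.021693 = -0.491738;  D = +0.234466-0.432241i
d^3_{1,-1}: k∈[0..2] ⇒ +0.607011 -0.126647 +0.002477 = +0.482841;  D = +0.003754-0.482826i
d^3_{2,-1}: k∈[0..1] ⇒ -0.253107 +0.019803 = -0.233304;  D = -0.108040-0.206781i
d^3_{3,-1}: single k=0 term ⇒ +0.061313;  D = -0.050601-0.034623i
Y_3^{m'}(θ=2.9381,φ=0.4924) and Σ D·Y over m':
  (+0.3618+0.1504i)·(+0.0003-0.0034i)  (-0.5531+0.0529i)·(-0.0226+0.0341i)  (-0.0566+0.0374i)·(+0.2185-0.1172i)  (+0.2345-0.4322i)·(-0.6563+0.0000i)  (+0.0038-0.4828i)·(-0.2185-0.1172i)  (-0.1080-0.2068i)·(-0.0226-0.0341i)  (-0.0506-0.0346i)·(-0.0003-0.0034i)
Y_3^-1(R⁻¹ n̂) = -0.212630+0.390848i

Re=-0.2126 Im=0.3908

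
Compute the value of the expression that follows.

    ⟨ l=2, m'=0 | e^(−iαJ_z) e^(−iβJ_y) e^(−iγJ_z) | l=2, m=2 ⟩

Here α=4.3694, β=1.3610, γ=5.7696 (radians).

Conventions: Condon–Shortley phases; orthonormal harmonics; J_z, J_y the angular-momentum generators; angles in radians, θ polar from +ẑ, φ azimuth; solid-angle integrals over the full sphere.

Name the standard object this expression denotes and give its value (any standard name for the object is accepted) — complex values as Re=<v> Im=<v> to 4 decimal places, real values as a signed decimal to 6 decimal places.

This is a Wigner D-matrix element — the rotation-matrix element ⟨l m'| R(α,β,γ) |l m⟩ in the angular-momentum basis.
D^2_{0,2}(4.3694,1.3610,5.7696) = e^{-i·0·4.3694}·d^2_{0,2}(1.3610)·e^{-i·2·5.7696}. Compute d first:
c=cos(1.361000/2)=0.777258, s=sin(1.361000/2)=0.629182; N=√[2·2·24·1]=9.797959
k: max(0,(2)−(0))=2 … min(2+(2),2−(0))=2
  k=2: (−1)^0·9.7980/(4)·0.7773^2·0.6292^2 = +0.585812
d^2_{0,2}(1.3610) = +0.585812
Attach z-rotation phases: D = e^{-i(0)(4.3694)}·(+0.585812)·e^{-i(2)(5.7696)} = +0.303007+0.501361i

Wigner D-matrix element, Re=0.3030 Im=0.5014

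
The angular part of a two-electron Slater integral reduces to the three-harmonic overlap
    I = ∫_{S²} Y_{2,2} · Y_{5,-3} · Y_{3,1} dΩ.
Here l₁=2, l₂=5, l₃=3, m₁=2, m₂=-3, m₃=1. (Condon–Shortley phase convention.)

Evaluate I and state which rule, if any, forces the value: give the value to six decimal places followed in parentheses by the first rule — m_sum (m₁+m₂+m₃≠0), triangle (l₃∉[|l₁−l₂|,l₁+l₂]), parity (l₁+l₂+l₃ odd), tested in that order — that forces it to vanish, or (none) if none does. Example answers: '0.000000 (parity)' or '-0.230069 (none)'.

Rules hold: Σm=0, L=10 even, 3≤3≤7.
N = 5·11·7 = 385
Δ = 4!·0!·6!/11! = 1/2310
Racah Σ t=2..2: t=2:+1/144 = 1/144
⇒ 3j(2 5 3; 0 0 0)² = 10/231, sgn -1
Racah Σ t=0..0: t=0:+1/1152 = 1/1152
⇒ 3j(2 5 3; 2 -3 1)² = 1/33, sgn +1
4πI² = N·(3j₀)²·(3jₘ)² = 50/99
I = -1·√(0.505051/4π) = -0.20047604
No selection rule forces the value: the integral is nonzero (none).

-0.200476 (none)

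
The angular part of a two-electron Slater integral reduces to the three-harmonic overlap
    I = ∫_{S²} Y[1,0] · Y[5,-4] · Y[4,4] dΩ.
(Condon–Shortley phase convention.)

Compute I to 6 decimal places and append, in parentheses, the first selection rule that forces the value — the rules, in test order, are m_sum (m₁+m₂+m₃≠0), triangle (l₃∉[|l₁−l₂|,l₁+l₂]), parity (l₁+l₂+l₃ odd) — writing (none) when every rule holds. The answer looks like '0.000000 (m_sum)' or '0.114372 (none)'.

m-sum 0 ✓  L=10 even ✓  4≤4≤6 ✓
Π(2lᵢ+1) = 3×11×9 = 297
triangle coeff Δ(1,5,4) = 1/495
Σ_t [1,1]: t=1:−1/576 = -1/576
(3j)²=5/99 [(1 5 4; 0 0 0)], sign=-1
Σ_t [1,1]: t=1:−1/40320 = -1/40320
(3j)²=1/55 [(1 5 4; 0 -4 4)], sign=-1
⇒ 4πI² = 3/11
I = (+1)√(3/11/(4π)) = 0.14731920
No selection rule forces the value: the integral is nonzero (none).

0.147319 (none)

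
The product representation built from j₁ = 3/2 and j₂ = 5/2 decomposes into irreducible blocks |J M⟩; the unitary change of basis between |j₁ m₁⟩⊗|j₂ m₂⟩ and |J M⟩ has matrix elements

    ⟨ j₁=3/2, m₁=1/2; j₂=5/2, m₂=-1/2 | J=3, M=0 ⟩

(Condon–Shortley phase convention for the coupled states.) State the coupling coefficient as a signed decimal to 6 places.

+√(1/5) ≈ +0.447214

triangle: 1!·2!·4!/8! = 48/40320
(j±m)!: 2!·1!·2!·3!·3!·3! = 864
prefactor² = (2J+1)·Δ·N² = 36/5
  k=0: +1/(0!·1!·1!·2!·1!·2!) = 1/4
  k=1: −1/(1!·0!·0!·1!·2!·3!) = -1/12
Σ = 1/6  ⇒  CG² = 36/5·(1/6)² = 1/5
CG = +√(1/5) = +0.447214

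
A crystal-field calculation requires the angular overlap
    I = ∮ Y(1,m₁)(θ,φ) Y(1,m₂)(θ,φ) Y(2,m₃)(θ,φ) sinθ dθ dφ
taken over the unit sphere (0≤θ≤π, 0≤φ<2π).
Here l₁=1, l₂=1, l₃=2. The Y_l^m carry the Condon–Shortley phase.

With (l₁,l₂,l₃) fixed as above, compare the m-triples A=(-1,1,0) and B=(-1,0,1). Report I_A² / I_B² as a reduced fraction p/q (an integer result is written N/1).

1/3

Shared (l₁,l₂,l₃)=(1,1,2): N and (l;000)² cancel in I_A²/I_B².
A: Δ = 0!·2!·2!/5! = 1/30; Racah Σ t=0..0: t=0:+1/4 = 1/4; ⇒ 3j(1 1 2; -1 1 0)² = 1/30, sgn +1
B: Δ = 0!·2!·2!/5! = 1/30; Racah Σ t=0..0: t=0:+1/2 = 1/2; ⇒ 3j(1 1 2; -1 0 1)² = 1/10, sgn -1
I_A²/I_B² = (1/30)/(1/10) = 1/3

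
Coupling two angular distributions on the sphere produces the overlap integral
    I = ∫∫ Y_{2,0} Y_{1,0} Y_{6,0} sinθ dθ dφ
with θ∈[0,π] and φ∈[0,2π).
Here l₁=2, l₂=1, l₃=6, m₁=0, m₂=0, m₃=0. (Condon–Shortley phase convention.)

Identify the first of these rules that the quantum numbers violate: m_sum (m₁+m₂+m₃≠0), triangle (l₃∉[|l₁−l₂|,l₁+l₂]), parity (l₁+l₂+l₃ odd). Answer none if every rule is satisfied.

azimuthal sum: 0 + 0 + 0 = 0  ✓
l₃ must lie in [1,3]; have l₃=6  ✗
L = 2 + 1 + 6 = 9 (odd)

triangle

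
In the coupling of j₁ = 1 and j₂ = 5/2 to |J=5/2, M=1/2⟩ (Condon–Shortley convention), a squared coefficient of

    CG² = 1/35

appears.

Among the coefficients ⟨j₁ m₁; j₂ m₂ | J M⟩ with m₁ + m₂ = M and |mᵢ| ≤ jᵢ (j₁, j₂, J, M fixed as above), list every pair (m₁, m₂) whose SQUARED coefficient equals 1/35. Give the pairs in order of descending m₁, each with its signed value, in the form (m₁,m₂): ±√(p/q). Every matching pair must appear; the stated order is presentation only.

(0,1/2): −√(1/35)

Admissible pairs with m₁+m₂ = M = 1/2: (-1,3/2), (0,1/2), (1,-1/2)
  (m₁,m₂)=(1,-1/2): CG² = 18/35, CG = +√(18/35)
  (m₁,m₂)=(0,1/2): CG² = 1/35, CG = −√(1/35)   ← matches the target
  (m₁,m₂)=(-1,3/2): CG² = 16/35, CG = −√(16/35)
Pairs with CG² = 1/35: (0,1/2): −√(1/35)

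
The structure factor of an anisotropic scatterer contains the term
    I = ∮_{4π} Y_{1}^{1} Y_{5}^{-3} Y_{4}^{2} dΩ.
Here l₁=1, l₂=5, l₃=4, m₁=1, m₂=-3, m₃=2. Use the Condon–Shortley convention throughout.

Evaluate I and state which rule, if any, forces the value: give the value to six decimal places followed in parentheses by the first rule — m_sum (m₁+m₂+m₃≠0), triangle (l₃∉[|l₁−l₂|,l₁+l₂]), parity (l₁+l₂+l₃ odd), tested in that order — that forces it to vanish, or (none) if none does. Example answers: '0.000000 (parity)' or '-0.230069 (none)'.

-0.259847 (none)

Rules hold: Σm=0, L=10 even, 4≤4≤6.
N = 3·11·9 = 297
Δ = 2!·0!·8!/11! = 1/495
Racah Σ t=1..1: t=1:−1/576 = -1/576
⇒ 3j(1 5 4; 0 0 0)² = 5/99, sgn -1
Racah Σ t=0..0: t=0:+1/2880 = 1/2880
⇒ 3j(1 5 4; 1 -3 2)² = 28/495, sgn +1
4πI² = N·(3j₀)²·(3jₘ)² = 28/33
I = -1·√(0.848485/4π) = -0.25984664
No selection rule forces the value: the integral is nonzero (none).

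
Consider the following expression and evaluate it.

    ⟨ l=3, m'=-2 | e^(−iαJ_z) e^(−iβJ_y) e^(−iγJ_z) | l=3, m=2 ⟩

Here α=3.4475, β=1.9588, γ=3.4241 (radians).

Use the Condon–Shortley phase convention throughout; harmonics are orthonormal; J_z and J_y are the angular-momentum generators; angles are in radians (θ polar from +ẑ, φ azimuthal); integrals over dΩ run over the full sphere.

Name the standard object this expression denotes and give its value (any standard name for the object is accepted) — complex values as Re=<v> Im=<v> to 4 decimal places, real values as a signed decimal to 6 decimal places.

Wigner D-matrix element, Re=0.4104 Im=0.0192

This is a Wigner D-matrix element — the rotation-matrix element ⟨l m'| R(α,β,γ) |l m⟩ in the angular-momentum basis.
D^3_{-2,2}(3.4475,1.9588,3.4241) = e^{-i·-2·3.4475}·d^3_{-2,2}(1.9588)·e^{-i·2·3.4241}. Compute d first:
With c≡cos(β/2)=0.557521 and s≡sin(β/2)=0.830163, N=[1·120·120·1]^{1/2}=120.000000
Admissible k: 4..5 (factorial args all ≥0)
  k=4: (−1)^0·120.0000/(24)·0.5575^2·0.8302^4 = +0.738152
  k=5: (−1)^1·120.0000/(120)·0.5575^0·0.8302^6 = -0.327326
d^3_{-2,2}(1.9588) = +0.738152 -0.327326 = +0.410826
D = (+0.818607+0.574354i)·(+0.410826)·(+0.844581-0.535428i) = +0.410376+0.019220i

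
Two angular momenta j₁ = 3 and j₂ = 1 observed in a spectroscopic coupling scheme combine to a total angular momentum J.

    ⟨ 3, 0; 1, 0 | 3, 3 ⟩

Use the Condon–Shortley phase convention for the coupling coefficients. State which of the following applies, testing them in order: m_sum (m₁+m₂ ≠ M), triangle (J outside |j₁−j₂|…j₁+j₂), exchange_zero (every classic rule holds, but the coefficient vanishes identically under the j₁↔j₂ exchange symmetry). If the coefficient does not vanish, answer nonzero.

m_sum

m-sum: m₁+m₂ = 0+0 = 0, M = 3  ✗ ⇒ coefficient is 0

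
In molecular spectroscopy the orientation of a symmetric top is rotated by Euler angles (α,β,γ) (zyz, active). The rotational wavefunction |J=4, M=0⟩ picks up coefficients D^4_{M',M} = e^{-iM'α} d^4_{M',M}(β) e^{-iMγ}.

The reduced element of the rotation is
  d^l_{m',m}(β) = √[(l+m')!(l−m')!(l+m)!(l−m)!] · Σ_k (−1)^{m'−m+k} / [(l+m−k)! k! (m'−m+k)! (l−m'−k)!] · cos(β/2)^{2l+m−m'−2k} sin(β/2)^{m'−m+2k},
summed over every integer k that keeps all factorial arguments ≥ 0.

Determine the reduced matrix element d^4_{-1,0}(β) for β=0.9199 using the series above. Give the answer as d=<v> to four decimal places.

d^4_{-1,0}(β=0.9199) via the finite sum:
With c≡cos(β/2)=0.896075 and s≡sin(β/2)=0.443903, N=[6·120·24·24]^{1/2}=643.987578
k∈{1,2,3,4} keeps every argument non-negative
  k=1: (−1)^0·643.9876/(144)·0.8961^7·0.4439^1 = +0.920901
  k=2: (−1)^1·643.9876/(24)·0.8961^5·0.4439^3 = -1.355977
  k=3: (−1)^2·643.9876/(24)·0.8961^3·0.4439^5 = +0.332767
  k=4: (−1)^3·643.9876/(144)·0.8961^1·0.4439^7 = -0.013611
d^4_{-1,0}(0.9199) = +0.920901 -1.355977 +0.332767 -0.013611 = -0.115920

d=-0.1159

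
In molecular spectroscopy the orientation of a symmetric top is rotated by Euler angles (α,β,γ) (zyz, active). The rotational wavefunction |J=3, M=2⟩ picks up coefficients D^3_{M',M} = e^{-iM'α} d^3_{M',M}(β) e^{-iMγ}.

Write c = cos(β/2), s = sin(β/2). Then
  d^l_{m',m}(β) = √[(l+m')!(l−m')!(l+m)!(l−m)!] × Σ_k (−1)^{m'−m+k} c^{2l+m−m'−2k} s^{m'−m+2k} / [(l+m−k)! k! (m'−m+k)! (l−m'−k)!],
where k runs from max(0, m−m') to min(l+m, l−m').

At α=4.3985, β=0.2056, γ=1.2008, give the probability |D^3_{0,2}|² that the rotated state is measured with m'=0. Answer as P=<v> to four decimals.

First d^3_{0,2}(β=0.2056), then the phase factors e^{-i(0)α} and e^{-i(2)γ}:
c=cos(0.205600/2)=0.994721, s=sin(0.205600/2)=0.102619; N=√[6·6·120·1]=65.726707
k: max(0,(2)−(0))=2 … min(3+(2),3−(0))=3
  k=2: (−1)^0·65.7267/(12)·0.9947^4·0.1026^2 = +0.056470
  k=3: (−1)^1·65.7267/(12)·0.9947^2·0.1026^4 = -0.000601
d^3_{0,2}(0.2056) = +0.056470 -0.000601 = +0.055869
|D^3_{0,2}|² = |d^3_{0,2}(β)|² = (+0.055869)² = 0.003121 (the z-rotation phases have unit modulus)

P=0.0031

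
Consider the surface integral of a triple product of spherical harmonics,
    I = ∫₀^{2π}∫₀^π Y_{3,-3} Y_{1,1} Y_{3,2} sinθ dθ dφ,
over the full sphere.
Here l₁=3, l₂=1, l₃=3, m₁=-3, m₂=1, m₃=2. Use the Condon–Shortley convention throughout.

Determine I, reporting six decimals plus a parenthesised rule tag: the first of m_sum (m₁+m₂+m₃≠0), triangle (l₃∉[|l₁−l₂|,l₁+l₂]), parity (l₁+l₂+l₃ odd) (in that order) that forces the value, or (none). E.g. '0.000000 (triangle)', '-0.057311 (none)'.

0.000000 (parity)

L=7 odd ⇒ parity kills the (l;000) factor ⇒ I = 0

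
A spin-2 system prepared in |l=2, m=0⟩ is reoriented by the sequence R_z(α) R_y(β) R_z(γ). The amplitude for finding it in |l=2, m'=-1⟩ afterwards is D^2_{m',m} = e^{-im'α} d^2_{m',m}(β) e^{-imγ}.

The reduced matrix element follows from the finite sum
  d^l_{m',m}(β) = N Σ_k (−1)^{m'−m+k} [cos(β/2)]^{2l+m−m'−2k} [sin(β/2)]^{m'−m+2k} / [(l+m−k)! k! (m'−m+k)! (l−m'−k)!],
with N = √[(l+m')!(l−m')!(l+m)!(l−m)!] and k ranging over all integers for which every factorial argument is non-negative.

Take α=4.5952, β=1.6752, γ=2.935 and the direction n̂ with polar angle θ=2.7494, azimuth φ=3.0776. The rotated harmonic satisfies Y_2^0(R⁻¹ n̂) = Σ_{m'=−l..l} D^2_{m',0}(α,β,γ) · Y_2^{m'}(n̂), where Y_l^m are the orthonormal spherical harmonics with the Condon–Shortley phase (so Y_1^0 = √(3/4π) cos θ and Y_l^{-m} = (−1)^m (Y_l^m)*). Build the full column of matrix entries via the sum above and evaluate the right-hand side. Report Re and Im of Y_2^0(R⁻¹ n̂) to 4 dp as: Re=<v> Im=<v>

Re=-0.3025 Im=0.0000

Need the full column D^2_{m',0} for m'=−2..2 at α=4.5952, β=1.6752, γ=2.9350.
cos(β/2)=0.669248, sin(β/2)=0.743039
d^2_{-2,0}: single k=2 term ⇒ +0.605722;  D = -0.589161+0.140672i
d^2_{-1,0}: k∈[1..2] ⇒ +0.545568 -0.672508 = -0.126941;  D = +0.014842+0.126070i
d^2_{0,0}: k∈[0..2] ⇒ +0.200608 -0.989139 +0.304822 = -0.483709;  D = -0.483709+0.000000i
d^2_{1,0}: k∈[0..1] ⇒ -0.545568 +0.672508 = +0.126941;  D = -0.014842+0.126070i
d^2_{2,0}: single k=0 term ⇒ +0.605722;  D = -0.589161-0.140672i
Y_2^{m'}(θ=2.7494,φ=3.0776) and Σ D·Y over m':
  (-0.5892+0.1407i)·(+0.0560+0.0072i)  (+0.0148+0.1261i)·(+0.2723+0.0174i)  (-0.4837+0.0000i)·(+0.4926+0.0000i)  (-0.0148+0.1261i)·(-0.2723+0.0174i)  (-0.5892-0.1407i)·(+0.0560-0.0072i)
Y_2^0(R⁻¹ n̂) = -0.302547+0.000000i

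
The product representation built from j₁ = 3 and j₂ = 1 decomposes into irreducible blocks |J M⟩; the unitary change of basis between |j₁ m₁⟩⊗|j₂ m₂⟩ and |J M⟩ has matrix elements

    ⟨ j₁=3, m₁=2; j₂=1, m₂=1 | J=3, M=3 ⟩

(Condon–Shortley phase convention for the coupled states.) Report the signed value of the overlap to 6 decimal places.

j₁+j₂−J=1  J+j₁−j₂=5  J−j₁+j₂=1  j₁+j₂+J+1=8
(j₁±m₁, j₂±m₂, J±M) = (5,1,2,0,6,0)
P² = 3600
sum k=1..1:
  [1] −1/120 = -1/120
S = -1/120
C² = P²·S² = 1/4 ; C = -0.500000

-0.500000  (= −√(1/4))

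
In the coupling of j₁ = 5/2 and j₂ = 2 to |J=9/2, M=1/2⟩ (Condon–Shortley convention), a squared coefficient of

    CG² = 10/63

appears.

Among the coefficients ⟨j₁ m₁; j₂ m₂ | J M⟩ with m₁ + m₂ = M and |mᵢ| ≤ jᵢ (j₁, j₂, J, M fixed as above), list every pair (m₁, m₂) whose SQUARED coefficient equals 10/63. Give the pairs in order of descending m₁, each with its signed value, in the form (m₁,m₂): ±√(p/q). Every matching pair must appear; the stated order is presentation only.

Admissible pairs with m₁+m₂ = M = 1/2: (-3/2,2), (-1/2,1), (1/2,0), (3/2,-1), (5/2,-2)
  (m₁,m₂)=(5/2,-2): CG² = 1/126, CG = +√(1/126)
  (m₁,m₂)=(3/2,-1): CG² = 10/63, CG = +√(10/63)   ← matches the target
  (m₁,m₂)=(1/2,0): CG² = 10/21, CG = +√(10/21)
  (m₁,m₂)=(-1/2,1): CG² = 20/63, CG = +√(20/63)
  (m₁,m₂)=(-3/2,2): CG² = 5/126, CG = +√(5/126)
Pairs with CG² = 10/63: (3/2,-1): +√(10/63)

(3/2,-1): +√(10/63)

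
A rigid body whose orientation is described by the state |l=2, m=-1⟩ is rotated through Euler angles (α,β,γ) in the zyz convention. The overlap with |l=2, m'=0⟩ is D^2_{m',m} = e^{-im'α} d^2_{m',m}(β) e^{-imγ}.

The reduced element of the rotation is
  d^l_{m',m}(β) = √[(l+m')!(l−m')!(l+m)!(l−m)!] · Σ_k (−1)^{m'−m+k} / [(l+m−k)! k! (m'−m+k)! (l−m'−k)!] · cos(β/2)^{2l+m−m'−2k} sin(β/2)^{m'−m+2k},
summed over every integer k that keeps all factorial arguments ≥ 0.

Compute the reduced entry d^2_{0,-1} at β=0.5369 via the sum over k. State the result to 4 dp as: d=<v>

d^2_{0,-1}(β=0.5369) via the finite sum:
Half-angle: c=0.964183, s=0.265237. N=√(2·2·1·6)=4.898979
k∈{0,1} keeps every argument non-negative
  k=0: (−1)^1·4.8990/(2)·0.9642^3·0.2652^1 = -0.582356
  k=1: (−1)^2·4.8990/(2)·0.9642^1·0.2652^3 = +0.044070
d^2_{0,-1}(0.5369) = -0.582356 +0.044070 = -0.538287

d=-0.5383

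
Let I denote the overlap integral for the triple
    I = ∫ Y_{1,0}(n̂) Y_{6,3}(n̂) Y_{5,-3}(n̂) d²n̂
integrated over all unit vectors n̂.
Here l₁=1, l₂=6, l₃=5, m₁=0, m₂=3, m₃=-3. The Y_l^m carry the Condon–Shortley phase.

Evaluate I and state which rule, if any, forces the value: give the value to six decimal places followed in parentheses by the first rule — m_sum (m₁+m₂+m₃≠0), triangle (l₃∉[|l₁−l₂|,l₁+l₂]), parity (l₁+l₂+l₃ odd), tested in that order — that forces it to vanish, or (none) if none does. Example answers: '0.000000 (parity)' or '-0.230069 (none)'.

m-sum 0 ✓  L=12 even ✓  5≤5≤7 ✓
Π(2lᵢ+1) = 3×13×11 = 429
triangle coeff Δ(1,6,5) = 1/858
Σ_t [1,1]: t=1:−1/14400 = -1/14400
(3j)²=6/143 [(1 6 5; 0 0 0)], sign=+1
Σ_t [1,1]: t=1:−1/80640 = -1/80640
(3j)²=9/286 [(1 6 5; 0 3 -3)], sign=-1
⇒ 4πI² = 81/143
I = (-1)√(81/143/(4π)) = -0.21230956
No selection rule forces the value: the integral is nonzero (none).

-0.212310 (none)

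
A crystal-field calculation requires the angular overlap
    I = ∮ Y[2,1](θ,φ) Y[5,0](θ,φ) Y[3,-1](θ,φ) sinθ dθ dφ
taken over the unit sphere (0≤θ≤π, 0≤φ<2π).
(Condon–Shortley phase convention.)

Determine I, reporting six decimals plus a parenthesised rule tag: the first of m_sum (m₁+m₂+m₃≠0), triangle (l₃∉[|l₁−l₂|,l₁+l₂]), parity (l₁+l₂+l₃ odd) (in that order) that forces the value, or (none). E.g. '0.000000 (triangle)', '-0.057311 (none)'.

Rules hold: Σm=0, L=10 even, 3≤3≤7.
N = 5·11·7 = 385
Δ = 4!·0!·6!/11! = 1/2310
Racah Σ t=2..2: t=2:+1/144 = 1/144
⇒ 3j(2 5 3; 0 0 0)² = 10/231, sgn -1
Racah Σ t=1..1: t=1:−1/288 = -1/288
⇒ 3j(2 5 3; 1 0 -1)² = 5/231, sgn -1
4πI² = N·(3j₀)²·(3jₘ)² = 250/693
I = +1·√(0.36075/4π) = 0.16943318
No selection rule forces the value: the integral is nonzero (none).

0.169433 (none)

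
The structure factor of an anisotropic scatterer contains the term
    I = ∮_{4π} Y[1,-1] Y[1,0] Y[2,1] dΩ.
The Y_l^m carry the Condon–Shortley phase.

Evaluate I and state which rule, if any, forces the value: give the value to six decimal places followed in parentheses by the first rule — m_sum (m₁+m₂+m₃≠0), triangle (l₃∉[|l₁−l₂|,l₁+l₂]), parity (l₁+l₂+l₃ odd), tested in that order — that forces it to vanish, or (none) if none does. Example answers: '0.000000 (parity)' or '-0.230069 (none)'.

m-sum 0 ✓  L=4 even ✓  0≤2≤2 ✓
Π(2lᵢ+1) = 3×3×5 = 45
triangle coeff Δ(1,1,2) = 1/30
Σ_t [0,0]: t=0:+1/1 = 1/1
(3j)²=2/15 [(1 1 2; 0 0 0)], sign=+1
Σ_t [0,0]: t=0:+1/2 = 1/2
(3j)²=1/10 [(1 1 2; -1 0 1)], sign=-1
⇒ 4πI² = 3/5
I = (-1)√(3/5/(4π)) = -0.21850969
No selection rule forces the value: the integral is nonzero (none).

-0.218510 (none)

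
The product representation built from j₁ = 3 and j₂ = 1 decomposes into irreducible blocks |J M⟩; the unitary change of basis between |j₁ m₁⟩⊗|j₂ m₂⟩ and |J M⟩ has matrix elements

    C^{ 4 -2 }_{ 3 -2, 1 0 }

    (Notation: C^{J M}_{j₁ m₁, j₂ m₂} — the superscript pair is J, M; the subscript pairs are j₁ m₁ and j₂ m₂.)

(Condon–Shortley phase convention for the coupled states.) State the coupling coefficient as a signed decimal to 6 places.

+0.654654

√[9·0!6!2!/9! · 1!5!1!1!2!6!] = √(43200/7)
  +(−1)^0/∏(0,0,5,1,1,1)! = 1/120  (running 1/120)
⟨..|..⟩ = √(43200/7)·(1/120) = +0.654654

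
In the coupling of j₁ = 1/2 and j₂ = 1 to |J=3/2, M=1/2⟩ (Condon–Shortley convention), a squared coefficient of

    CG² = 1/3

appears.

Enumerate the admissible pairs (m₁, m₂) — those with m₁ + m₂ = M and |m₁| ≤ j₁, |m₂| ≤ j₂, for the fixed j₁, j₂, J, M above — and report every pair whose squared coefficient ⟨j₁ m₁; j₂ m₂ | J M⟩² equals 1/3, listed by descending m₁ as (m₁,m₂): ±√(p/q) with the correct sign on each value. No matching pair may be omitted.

Admissible pairs with m₁+m₂ = M = 1/2: (-1/2,1), (1/2,0)
  (m₁,m₂)=(1/2,0): CG² = 2/3, CG = +√(2/3)
  (m₁,m₂)=(-1/2,1): CG² = 1/3, CG = +√(1/3)   ← matches the target
Pairs with CG² = 1/3: (-1/2,1): +√(1/3)

(-1/2,1): +√(1/3)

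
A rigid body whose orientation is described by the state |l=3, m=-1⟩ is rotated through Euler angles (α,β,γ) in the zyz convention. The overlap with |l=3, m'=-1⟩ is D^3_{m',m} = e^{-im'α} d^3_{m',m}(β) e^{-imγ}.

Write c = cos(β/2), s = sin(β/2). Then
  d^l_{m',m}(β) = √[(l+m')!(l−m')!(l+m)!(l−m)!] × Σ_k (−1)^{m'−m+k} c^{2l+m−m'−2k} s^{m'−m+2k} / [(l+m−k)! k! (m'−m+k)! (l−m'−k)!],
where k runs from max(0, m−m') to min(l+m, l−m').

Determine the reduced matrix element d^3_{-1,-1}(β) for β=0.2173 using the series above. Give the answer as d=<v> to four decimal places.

d=0.8741

d^3_{-1,-1}(β=0.2173) via the finite sum:
Half-angle: c=0.994103, s=0.108436. N=√(2·24·2·24)=48.000000
Admissible k: 0..2 (factorial args all ≥0)
  k=0: (−1)^0·48.0000/(48)·0.9941^6·0.1084^0 = +0.965138
  k=1: (−1)^1·48.0000/(6)·0.9941^4·0.1084^2 = -0.091868
  k=2: (−1)^2·48.0000/(8)·0.9941^2·0.1084^4 = +0.000820
d^3_{-1,-1}(0.2173) = +0.965138 -0.091868 +0.000820 = +0.874089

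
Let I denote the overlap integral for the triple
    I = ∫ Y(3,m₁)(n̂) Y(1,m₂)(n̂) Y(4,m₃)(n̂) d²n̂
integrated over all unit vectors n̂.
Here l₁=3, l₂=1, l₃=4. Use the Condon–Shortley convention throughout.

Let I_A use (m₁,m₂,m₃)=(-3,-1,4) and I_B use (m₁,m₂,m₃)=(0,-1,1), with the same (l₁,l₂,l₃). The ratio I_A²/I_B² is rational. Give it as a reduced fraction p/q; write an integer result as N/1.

Same 3,1,4: normalisation and zero-m 3j drop out of the ratio.
A: Δ: 0! 6! 2! / 9! → 1/252; sum: t=0:+1/1440 = 1/1440; 3j²(3 1 4; -3 -1 4) = Δ·Π!·Σ² = 1/9  (sign +1)
B: Δ: 0! 6! 2! / 9! → 1/252; sum: t=0:+1/72 = 1/72; 3j²(3 1 4; 0 -1 1) = Δ·Π!·Σ² = 5/126  (sign -1)
I_A²/I_B² = (1/9)/(5/126) = 14/5

14/5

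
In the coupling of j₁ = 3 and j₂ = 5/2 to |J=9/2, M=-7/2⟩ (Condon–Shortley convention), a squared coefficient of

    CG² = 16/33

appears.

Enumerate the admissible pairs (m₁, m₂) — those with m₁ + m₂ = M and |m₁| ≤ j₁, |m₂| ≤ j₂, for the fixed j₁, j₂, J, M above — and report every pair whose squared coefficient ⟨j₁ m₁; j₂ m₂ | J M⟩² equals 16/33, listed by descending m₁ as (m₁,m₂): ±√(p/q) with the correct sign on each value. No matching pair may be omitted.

Admissible pairs with m₁+m₂ = M = -7/2: (-3,-1/2), (-2,-3/2), (-1,-5/2)
  (m₁,m₂)=(-1,-5/2): CG² = 50/99, CG = +√(50/99)
  (m₁,m₂)=(-2,-3/2): CG² = 1/99, CG = −√(1/99)
  (m₁,m₂)=(-3,-1/2): CG² = 16/33, CG = −√(16/33)   ← matches the target
Pairs with CG² = 16/33: (-3,-1/2): −√(16/33)

(-3,-1/2): −√(16/33)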